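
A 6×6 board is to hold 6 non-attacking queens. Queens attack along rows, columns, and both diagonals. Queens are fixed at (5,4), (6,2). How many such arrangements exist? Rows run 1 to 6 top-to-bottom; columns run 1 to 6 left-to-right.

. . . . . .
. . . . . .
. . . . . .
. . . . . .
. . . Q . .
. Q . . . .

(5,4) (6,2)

Branch on row 1: col 1 → 0; col 3 → 0; col 5 → 1; col 6 → 0.
Sum: 0 + 0 + 1 + 0 = 1.

1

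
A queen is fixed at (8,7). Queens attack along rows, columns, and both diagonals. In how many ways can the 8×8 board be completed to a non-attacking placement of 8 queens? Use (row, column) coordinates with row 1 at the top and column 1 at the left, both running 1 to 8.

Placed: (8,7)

8

Branch on row 1: col 1 → 0; col 2 → 0; col 3 → 0; col 4 → 3; col 5 → 3; col 6 → 2; col 8 → 0.
Sum: 0 + 0 + 0 + 3 + 3 + 2 + 0 = 8.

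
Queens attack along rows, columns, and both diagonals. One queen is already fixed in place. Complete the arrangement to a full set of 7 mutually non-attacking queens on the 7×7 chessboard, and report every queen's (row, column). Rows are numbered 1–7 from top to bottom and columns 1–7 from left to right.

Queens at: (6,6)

Row 1: attacked by (6,6)→{1,6}. Safe: 2, 3, 4, 5, 7. Place at column 3.
Row 2: attacked by (1,3)→{2,3,4}; (6,6)→{2,6}. Safe: 1, 5, 7. Place at column 5.
Row 3: attacked by (1,3)→{1,3,5}; (2,5)→{4,5,6}; (6,6)→{3,6}. Safe: 2, 7. Place at column 7.
Row 4: attacked by (1,3)→{3,6}; (2,5)→{3,5,7}; (3,7)→{6,7}; (6,6)→{4,6}. Safe: 1, 2. Place at column 2.
Row 5: attacked by (1,3)→{3,7}; (2,5)→{2,5}; (3,7)→{5,7}; (4,2)→{1,2,3}; (6,6)→{5,6,7}. Safe: 4. Place at column 4.
Row 7: attacked by (1,3)→{3}; (2,5)→{5}; (3,7)→{3,7}; (4,2)→{2,5}; (5,4)→{2,4,6}; (6,6)→{5,6,7}. Safe: 1. Place at column 1.
Columns [3, 5, 7, 2, 4, 6, 1], r−c [-2, -3, -4, 2, 1, 0, 6], r+c [4, 7, 10, 6, 9, 12, 8] are all distinct, so no two queens attack.

(1,3) (2,5) (3,7) (4,2) (5,4) (6,6) (7,1)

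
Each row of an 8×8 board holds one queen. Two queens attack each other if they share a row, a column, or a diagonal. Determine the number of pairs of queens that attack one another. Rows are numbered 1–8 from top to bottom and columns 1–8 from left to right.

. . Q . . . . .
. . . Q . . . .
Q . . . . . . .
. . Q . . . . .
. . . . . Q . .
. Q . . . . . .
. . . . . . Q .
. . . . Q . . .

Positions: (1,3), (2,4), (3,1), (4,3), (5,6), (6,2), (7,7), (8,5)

Same column: (1,3)–(4,3) (column 3).
Same diagonal: (1,3)–(2,4) (|1−2| = |3−4| = 1); (1,3)–(3,1) (|1−3| = |3−1| = 2).
Total attacking pairs: 3.

3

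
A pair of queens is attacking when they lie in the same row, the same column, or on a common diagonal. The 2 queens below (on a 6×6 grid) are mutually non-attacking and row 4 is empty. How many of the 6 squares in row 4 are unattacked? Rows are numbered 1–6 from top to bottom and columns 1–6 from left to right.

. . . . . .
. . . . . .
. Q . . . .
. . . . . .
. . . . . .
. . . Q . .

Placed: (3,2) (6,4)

(3,2) attacks row 4 at column 2 and diagonals 1, 3.
(6,4) attacks row 4 at column 4 and diagonals 2, 6.
Attacked columns: {1, 2, 3, 4, 6}. Safe: {5}.

1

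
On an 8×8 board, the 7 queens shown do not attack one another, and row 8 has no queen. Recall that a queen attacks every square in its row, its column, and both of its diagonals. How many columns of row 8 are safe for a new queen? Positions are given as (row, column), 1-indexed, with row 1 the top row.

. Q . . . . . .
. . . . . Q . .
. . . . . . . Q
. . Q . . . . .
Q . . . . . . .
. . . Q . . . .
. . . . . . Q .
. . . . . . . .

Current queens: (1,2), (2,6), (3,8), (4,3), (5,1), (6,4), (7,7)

(1,2) attacks row 8 at column 2.
(2,6) attacks row 8 at column 6.
(3,8) attacks row 8 at column 8 and diagonals 3.
(4,3) attacks row 8 at column 3 and diagonals 7.
(5,1) attacks row 8 at column 1 and diagonals 4.
(6,4) attacks row 8 at column 4 and diagonals 2, 6.
(7,7) attacks row 8 at column 7 and diagonals 6, 8.
Attacked columns: {1, 2, 3, 4, 6, 7, 8}. Safe: {5}.

1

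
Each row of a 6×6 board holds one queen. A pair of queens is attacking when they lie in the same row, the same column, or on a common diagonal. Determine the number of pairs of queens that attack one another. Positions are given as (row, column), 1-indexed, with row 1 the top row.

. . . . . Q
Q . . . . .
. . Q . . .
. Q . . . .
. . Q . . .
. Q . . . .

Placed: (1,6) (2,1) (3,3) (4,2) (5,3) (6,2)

Same column: (3,3)–(5,3) (column 3); (4,2)–(6,2) (column 2).
Same diagonal: (3,3)–(4,2) (|3−4| = |3−2| = 1); (4,2)–(5,3) (|4−5| = |2−3| = 1); (5,3)–(6,2) (|5−6| = |3−2| = 1).
Total attacking pairs: 5.

5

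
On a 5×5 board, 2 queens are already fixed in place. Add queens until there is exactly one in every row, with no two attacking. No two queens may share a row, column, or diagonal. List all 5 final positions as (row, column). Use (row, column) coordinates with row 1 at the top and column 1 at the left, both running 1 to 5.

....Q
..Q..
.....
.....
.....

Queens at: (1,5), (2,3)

(1,5) (2,3) (3,1) (4,4) (5,2)

Row 3: attacked by (1,5)→{3,5}; (2,3)→{2,3,4}. Safe: 1. Place at column 1.
Row 4: attacked by (1,5)→{2,5}; (2,3)→{1,3,5}; (3,1)→{1,2}. Safe: 4. Place at column 4.
Row 5: attacked by (1,5)→{1,5}; (2,3)→{3}; (3,1)→{1,3}; (4,4)→{3,4,5}. Safe: 2. Place at column 2.
Columns [5, 3, 1, 4, 2], r−c [-4, -1, 2, 0, 3], r+c [6, 5, 4, 8, 7] are all distinct, so no two queens attack.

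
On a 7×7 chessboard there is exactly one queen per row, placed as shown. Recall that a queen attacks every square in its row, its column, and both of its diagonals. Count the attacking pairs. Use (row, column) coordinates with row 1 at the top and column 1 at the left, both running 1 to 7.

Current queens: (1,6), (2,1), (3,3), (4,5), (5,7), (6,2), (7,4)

All columns are distinct and no two queens satisfy |Δrow| = |Δcol|, so no pair attacks.

0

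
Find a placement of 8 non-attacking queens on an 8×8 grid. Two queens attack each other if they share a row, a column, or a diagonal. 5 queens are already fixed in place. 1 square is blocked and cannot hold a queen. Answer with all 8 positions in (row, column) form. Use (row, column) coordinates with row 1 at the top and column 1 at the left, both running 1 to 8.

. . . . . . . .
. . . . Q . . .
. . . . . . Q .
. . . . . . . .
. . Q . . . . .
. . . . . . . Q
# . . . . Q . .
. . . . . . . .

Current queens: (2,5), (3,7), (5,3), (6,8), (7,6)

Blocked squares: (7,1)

Row 1: attacked by (2,5)→{4,5,6}; (3,7)→{5,7}; (5,3)→{3,7}; (6,8)→{3,8}; (7,6)→{6}. Safe: 1, 2. Place at column 2.
Row 4: attacked by (1,2)→{2,5}; (2,5)→{3,5,7}; (3,7)→{6,7,8}; (5,3)→{2,3,4}; (6,8)→{6,8}; (7,6)→{3,6}. Safe: 1. Place at column 1.
Row 8: attacked by (1,2)→{2}; (2,5)→{5}; (3,7)→{2,7}; (4,1)→{1,5}; (5,3)→{3,6}; (6,8)→{6,8}; (7,6)→{5,6,7}. Safe: 4. Place at column 4.
Columns [2, 5, 7, 1, 3, 8, 6, 4], r−c [-1, -3, -4, 3, 2, -2, 1, 4], r+c [3, 7, 10, 5, 8, 14, 13, 12] are all distinct, so no two queens attack.

(1,2) (2,5) (3,7) (4,1) (5,3) (6,8) (7,6) (8,4)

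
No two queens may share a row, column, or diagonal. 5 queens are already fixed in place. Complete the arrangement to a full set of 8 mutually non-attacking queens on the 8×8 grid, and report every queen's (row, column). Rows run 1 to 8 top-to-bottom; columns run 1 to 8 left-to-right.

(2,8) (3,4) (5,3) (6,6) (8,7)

Row 1: attacked by (2,8)→{7,8}; (3,4)→{2,4,6}; (5,3)→{3,7}; (6,6)→{1,6}; (8,7)→{7}. Safe: 5. Place at column 5.
Row 4: attacked by (1,5)→{2,5,8}; (2,8)→{6,8}; (3,4)→{3,4,5}; (5,3)→{2,3,4}; (6,6)→{4,6,8}; (8,7)→{3,7}. Safe: 1. Place at column 1.
Row 7: attacked by (1,5)→{5}; (2,8)→{3,8}; (3,4)→{4,8}; (4,1)→{1,4}; (5,3)→{1,3,5}; (6,6)→{5,6,7}; (8,7)→{6,7,8}. Safe: 2. Place at column 2.
Columns [5, 8, 4, 1, 3, 6, 2, 7], r−c [-4, -6, -1, 3, 2, 0, 5, 1], r+c [6, 10, 7, 5, 8, 12, 9, 15] are all distinct, so no two queens attack.

(1,5) (2,8) (3,4) (4,1) (5,3) (6,6) (7,2) (8,7)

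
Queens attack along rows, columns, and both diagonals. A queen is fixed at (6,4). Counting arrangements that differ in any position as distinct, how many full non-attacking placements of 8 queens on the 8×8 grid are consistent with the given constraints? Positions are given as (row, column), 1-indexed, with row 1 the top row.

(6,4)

12

Branch on row 1: col 1 → 2; col 2 → 2; col 3 → 3; col 5 → 1; col 6 → 2; col 7 → 2; col 8 → 0.
Sum: 2 + 2 + 3 + 1 + 2 + 2 + 0 = 12.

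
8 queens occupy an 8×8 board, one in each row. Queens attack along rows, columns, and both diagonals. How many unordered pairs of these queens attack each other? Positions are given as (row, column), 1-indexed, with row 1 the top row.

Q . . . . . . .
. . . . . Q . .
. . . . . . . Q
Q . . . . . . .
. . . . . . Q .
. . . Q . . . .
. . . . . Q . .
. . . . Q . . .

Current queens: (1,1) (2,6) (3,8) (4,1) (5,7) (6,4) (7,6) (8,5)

Same column: (1,1)–(4,1) (column 1); (2,6)–(7,6) (column 6).
Same diagonal: (4,1)–(8,5) (|4−8| = |1−5| = 4); (7,6)–(8,5) (|7−8| = |6−5| = 1).
Total attacking pairs: 4.

4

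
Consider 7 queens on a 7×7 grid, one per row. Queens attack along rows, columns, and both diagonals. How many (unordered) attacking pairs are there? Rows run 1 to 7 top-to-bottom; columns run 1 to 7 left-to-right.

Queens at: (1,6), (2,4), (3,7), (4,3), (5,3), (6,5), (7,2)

3

Same column: (4,3)–(5,3) (column 3).
Same diagonal: (1,6)–(4,3) (|1−4| = |6−3| = 3); (4,3)–(6,5) (|4−6| = |3−5| = 2).
Total attacking pairs: 3.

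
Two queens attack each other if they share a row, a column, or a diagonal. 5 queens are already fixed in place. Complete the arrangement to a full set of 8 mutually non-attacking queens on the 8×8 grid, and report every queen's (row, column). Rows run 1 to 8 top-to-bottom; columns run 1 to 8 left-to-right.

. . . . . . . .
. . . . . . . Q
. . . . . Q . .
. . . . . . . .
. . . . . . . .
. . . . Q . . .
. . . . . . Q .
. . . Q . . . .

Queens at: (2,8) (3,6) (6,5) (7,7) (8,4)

Row 1: attacked by (2,8)→{7,8}; (3,6)→{4,6,8}; (6,5)→{5}; (7,7)→{1,7}; (8,4)→{4}. Safe: 2, 3. Place at column 2.
Row 4: attacked by (1,2)→{2,5}; (2,8)→{6,8}; (3,6)→{5,6,7}; (6,5)→{3,5,7}; (7,7)→{4,7}; (8,4)→{4,8}. Safe: 1. Place at column 1.
Row 5: attacked by (1,2)→{2,6}; (2,8)→{5,8}; (3,6)→{4,6,8}; (4,1)→{1,2}; (6,5)→{4,5,6}; (7,7)→{5,7}; (8,4)→{1,4,7}. Safe: 3. Place at column 3.
Columns [2, 8, 6, 1, 3, 5, 7, 4], r−c [-1, -6, -3, 3, 2, 1, 0, 4], r+c [3, 10, 9, 5, 8, 11, 14, 12] are all distinct, so no two queens attack.

(1,2) (2,8) (3,6) (4,1) (5,3) (6,5) (7,7) (8,4)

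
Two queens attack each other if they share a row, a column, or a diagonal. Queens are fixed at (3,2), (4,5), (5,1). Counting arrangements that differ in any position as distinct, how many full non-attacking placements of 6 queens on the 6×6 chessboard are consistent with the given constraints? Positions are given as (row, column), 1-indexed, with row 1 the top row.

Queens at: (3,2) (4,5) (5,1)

Branch on row 1: col 3 → 1; col 6 → 0.
Sum: 1 + 0 = 1.

1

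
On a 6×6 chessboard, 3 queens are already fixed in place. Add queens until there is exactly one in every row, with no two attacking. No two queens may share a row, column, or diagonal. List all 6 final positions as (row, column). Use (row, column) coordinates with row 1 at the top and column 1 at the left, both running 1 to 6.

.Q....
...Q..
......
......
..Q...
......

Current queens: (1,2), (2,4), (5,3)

(1,2) (2,4) (3,6) (4,1) (5,3) (6,5)

Row 3: attacked by (1,2)→{2,4}; (2,4)→{3,4,5}; (5,3)→{1,3,5}. Safe: 6. Place at column 6.
Row 4: attacked by (1,2)→{2,5}; (2,4)→{2,4,6}; (3,6)→{5,6}; (5,3)→{2,3,4}. Safe: 1. Place at column 1.
Row 6: attacked by (1,2)→{2}; (2,4)→{4}; (3,6)→{3,6}; (4,1)→{1,3}; (5,3)→{2,3,4}. Safe: 5. Place at column 5.
Columns [2, 4, 6, 1, 3, 5], r−c [-1, -2, -3, 3, 2, 1], r+c [3, 6, 9, 5, 8, 11] are all distinct, so no two queens attack.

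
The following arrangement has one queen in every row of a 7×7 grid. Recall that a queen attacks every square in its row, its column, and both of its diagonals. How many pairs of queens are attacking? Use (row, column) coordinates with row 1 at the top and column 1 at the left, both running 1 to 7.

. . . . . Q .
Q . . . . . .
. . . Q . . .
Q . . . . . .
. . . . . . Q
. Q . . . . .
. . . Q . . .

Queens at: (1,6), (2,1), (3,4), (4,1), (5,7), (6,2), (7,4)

Same column: (2,1)–(4,1) (column 1); (3,4)–(7,4) (column 4).
Same diagonal: (1,6)–(3,4) (|1−3| = |6−4| = 2); (4,1)–(7,4) (|4−7| = |1−4| = 3).
Total attacking pairs: 4.

4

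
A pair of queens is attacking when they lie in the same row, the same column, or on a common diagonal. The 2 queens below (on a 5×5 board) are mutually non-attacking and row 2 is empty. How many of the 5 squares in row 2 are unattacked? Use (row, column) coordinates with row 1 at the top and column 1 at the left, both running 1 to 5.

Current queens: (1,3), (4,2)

2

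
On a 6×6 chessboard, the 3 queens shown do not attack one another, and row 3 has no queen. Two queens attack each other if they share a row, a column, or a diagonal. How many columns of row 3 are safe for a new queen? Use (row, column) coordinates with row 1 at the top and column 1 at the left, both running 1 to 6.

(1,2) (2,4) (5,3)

(1,2) attacks row 3 at column 2 and diagonals 4.
(2,4) attacks row 3 at column 4 and diagonals 3, 5.
(5,3) attacks row 3 at column 3 and diagonals 1, 5.
Attacked columns: {1, 2, 3, 4, 5}. Safe: {6}.

1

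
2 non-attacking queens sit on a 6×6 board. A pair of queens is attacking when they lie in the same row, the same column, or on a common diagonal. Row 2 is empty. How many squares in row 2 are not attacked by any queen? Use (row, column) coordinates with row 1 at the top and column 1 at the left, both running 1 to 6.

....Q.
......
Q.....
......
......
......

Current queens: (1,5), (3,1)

1

(1,5) attacks row 2 at column 5 and diagonals 4, 6.
(3,1) attacks row 2 at column 1 and diagonals 2.
Attacked columns: {1, 2, 4, 5, 6}. Safe: {3}.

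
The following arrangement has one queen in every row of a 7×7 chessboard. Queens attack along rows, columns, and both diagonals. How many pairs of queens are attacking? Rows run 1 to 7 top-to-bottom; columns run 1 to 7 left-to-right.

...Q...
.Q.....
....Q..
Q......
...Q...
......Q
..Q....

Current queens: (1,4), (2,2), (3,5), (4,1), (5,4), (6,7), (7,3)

Same column: (1,4)–(5,4) (column 4).
Same diagonal: (1,4)–(4,1) (|1−4| = |4−1| = 3).
Total attacking pairs: 2.

2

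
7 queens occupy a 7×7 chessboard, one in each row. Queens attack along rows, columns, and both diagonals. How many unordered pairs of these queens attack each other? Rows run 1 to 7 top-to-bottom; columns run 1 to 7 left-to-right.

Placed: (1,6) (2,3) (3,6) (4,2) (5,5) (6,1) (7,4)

Same column: (1,6)–(3,6) (column 6).
Same diagonal: (1,6)–(6,1) (|1−6| = |6−1| = 5).
Total attacking pairs: 2.

2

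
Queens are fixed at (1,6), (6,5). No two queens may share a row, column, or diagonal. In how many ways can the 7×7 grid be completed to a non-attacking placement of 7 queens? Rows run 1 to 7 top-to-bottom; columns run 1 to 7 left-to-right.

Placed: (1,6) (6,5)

3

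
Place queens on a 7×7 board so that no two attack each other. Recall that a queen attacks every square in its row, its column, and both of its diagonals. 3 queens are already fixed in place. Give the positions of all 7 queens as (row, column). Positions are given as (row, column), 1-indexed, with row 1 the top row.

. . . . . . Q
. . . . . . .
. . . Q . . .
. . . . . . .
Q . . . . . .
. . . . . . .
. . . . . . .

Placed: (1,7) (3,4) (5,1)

Row 2: attacked by (1,7)→{6,7}; (3,4)→{3,4,5}; (5,1)→{1,4}. Safe: 2. Place at column 2.
Row 4: attacked by (1,7)→{4,7}; (2,2)→{2,4}; (3,4)→{3,4,5}; (5,1)→{1,2}. Safe: 6. Place at column 6.
Row 6: attacked by (1,7)→{2,7}; (2,2)→{2,6}; (3,4)→{1,4,7}; (4,6)→{4,6}; (5,1)→{1,2}. Safe: 3, 5. Place at column 3.
Row 7: attacked by (1,7)→{1,7}; (2,2)→{2,7}; (3,4)→{4}; (4,6)→{3,6}; (5,1)→{1,3}; (6,3)→{2,3,4}. Safe: 5. Place at column 5.
Columns [7, 2, 4, 6, 1, 3, 5], r−c [-6, 0, -1, -2, 4, 3, 2], r+c [8, 4, 7, 10, 6, 9, 12] are all distinct, so no two queens attack.

(1,7) (2,2) (3,4) (4,6) (5,1) (6,3) (7,5)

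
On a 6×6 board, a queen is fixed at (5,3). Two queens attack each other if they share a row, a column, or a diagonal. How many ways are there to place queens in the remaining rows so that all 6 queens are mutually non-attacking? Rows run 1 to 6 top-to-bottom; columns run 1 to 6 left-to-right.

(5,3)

1

Branch on row 1: col 1 → 0; col 2 → 1; col 4 → 0; col 5 → 0; col 6 → 0.
Sum: 0 + 1 + 0 + 0 + 0 = 1.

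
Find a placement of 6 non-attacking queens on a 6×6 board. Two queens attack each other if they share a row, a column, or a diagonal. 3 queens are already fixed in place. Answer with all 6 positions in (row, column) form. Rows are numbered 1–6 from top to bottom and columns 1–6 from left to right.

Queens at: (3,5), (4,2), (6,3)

(1,4) (2,1) (3,5) (4,2) (5,6) (6,3)

Row 1: attacked by (3,5)→{3,5}; (4,2)→{2,5}; (6,3)→{3}. Safe: 1, 4, 6. Place at column 4.
Row 2: attacked by (1,4)→{3,4,5}; (3,5)→{4,5,6}; (4,2)→{2,4}; (6,3)→{3}. Safe: 1. Place at column 1.
Row 5: attacked by (1,4)→{4}; (2,1)→{1,4}; (3,5)→{3,5}; (4,2)→{1,2,3}; (6,3)→{2,3,4}. Safe: 6. Place at column 6.
Columns [4, 1, 5, 2, 6, 3], r−c [-3, 1, -2, 2, -1, 3], r+c [5, 3, 8, 6, 11, 9] are all distinct, so no two queens attack.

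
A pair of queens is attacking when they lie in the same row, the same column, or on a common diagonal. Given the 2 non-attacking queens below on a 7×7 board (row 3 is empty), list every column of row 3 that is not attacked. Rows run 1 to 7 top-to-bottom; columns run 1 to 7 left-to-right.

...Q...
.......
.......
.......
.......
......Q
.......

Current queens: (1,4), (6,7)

columns 1, 3, 5

(1,4) attacks row 3 at column 4 and diagonals 2, 6.
(6,7) attacks row 3 at column 7 and diagonals 4.
Attacked columns: {2, 4, 6, 7}. Safe: {1, 3, 5}.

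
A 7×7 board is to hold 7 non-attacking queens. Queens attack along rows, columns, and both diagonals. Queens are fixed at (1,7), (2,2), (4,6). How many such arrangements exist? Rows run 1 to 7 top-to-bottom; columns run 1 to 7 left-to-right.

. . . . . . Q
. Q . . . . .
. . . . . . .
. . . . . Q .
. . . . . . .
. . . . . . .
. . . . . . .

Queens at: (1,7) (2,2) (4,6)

Branch on row 3: col 4 → 1.
Sum: 1 = 1.

1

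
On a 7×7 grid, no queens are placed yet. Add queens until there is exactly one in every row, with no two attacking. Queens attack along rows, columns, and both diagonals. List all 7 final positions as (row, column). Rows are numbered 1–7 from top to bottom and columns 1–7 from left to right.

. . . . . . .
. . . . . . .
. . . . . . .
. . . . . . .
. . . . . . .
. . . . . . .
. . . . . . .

(1,5) (2,7) (3,2) (4,6) (5,3) (6,1) (7,4)

Row 1: Safe: 1, 2, 3, 4, 5, 6, 7. Place at column 5.
Row 2: attacked by (1,5)→{4,5,6}. Safe: 1, 2, 3, 7. Place at column 7.
Row 3: attacked by (1,5)→{3,5,7}; (2,7)→{6,7}. Safe: 1, 2, 4. Place at column 2.
Row 4: attacked by (1,5)→{2,5}; (2,7)→{5,7}; (3,2)→{1,2,3}. Safe: 4, 6. Place at column 6.
Row 5: attacked by (1,5)→{1,5}; (2,7)→{4,7}; (3,2)→{2,4}; (4,6)→{5,6,7}. Safe: 3. Place at column 3.
Row 6: attacked by (1,5)→{5}; (2,7)→{3,7}; (3,2)→{2,5}; (4,6)→{4,6}; (5,3)→{2,3,4}. Safe: 1. Place at column 1.
Row 7: attacked by (1,5)→{5}; (2,7)→{2,7}; (3,2)→{2,6}; (4,6)→{3,6}; (5,3)→{1,3,5}; (6,1)→{1,2}. Safe: 4. Place at column 4.
Columns [5, 7, 2, 6, 3, 1, 4], r−c [-4, -5, 1, -2, 2, 5, 3], r+c [6, 9, 5, 10, 8, 7, 11] are all distinct, so no two queens attack.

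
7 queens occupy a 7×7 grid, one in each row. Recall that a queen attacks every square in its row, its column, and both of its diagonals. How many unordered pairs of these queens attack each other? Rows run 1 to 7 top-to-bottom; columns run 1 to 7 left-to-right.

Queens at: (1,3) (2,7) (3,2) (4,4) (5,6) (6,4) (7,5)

2

Same column: (4,4)–(6,4) (column 4).
Same diagonal: (6,4)–(7,5) (|6−7| = |4−5| = 1).
Total attacking pairs: 2.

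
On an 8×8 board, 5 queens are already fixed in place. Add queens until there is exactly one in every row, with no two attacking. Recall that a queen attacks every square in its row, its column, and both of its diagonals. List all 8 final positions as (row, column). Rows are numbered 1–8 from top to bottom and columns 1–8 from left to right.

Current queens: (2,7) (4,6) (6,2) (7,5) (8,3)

(1,1) (2,7) (3,4) (4,6) (5,8) (6,2) (7,5) (8,3)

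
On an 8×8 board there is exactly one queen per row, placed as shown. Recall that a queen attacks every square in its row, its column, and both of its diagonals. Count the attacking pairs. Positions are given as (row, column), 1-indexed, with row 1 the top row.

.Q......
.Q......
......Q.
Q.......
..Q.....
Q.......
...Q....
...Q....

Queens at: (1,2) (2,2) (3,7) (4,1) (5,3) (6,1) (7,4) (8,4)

Same column: (1,2)–(2,2) (column 2); (4,1)–(6,1) (column 1); (7,4)–(8,4) (column 4).
Same diagonal: (4,1)–(7,4) (|4−7| = |1−4| = 3).
Total attacking pairs: 4.

4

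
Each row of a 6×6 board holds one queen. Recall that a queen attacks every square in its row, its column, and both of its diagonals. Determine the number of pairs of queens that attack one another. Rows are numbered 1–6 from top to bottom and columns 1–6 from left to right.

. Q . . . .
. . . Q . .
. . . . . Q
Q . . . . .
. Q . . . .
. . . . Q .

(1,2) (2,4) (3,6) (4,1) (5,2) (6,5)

Same column: (1,2)–(5,2) (column 2).
Same diagonal: (4,1)–(5,2) (|4−5| = |1−2| = 1).
Total attacking pairs: 2.

2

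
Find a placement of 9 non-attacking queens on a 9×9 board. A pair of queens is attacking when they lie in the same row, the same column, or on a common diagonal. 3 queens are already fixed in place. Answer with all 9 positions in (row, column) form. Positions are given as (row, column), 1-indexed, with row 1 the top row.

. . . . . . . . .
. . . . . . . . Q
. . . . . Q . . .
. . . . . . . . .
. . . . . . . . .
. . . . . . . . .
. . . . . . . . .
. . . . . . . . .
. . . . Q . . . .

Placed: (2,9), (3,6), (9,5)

(1,2) (2,9) (3,6) (4,3) (5,7) (6,4) (7,1) (8,8) (9,5)

Row 1: attacked by (2,9)→{8,9}; (3,6)→{4,6,8}; (9,5)→{5}. Safe: 1, 2, 3, 7. Place at column 2.
Row 4: attacked by (1,2)→{2,5}; (2,9)→{7,9}; (3,6)→{5,6,7}; (9,5)→{5}. Safe: 1, 3, 4, 8. Place at column 3.
Row 5: attacked by (1,2)→{2,6}; (2,9)→{6,9}; (3,6)→{4,6,8}; (4,3)→{2,3,4}; (9,5)→{1,5,9}. Safe: 7. Place at column 7.
Row 6: attacked by (1,2)→{2,7}; (2,9)→{5,9}; (3,6)→{3,6,9}; (4,3)→{1,3,5}; (5,7)→{6,7,8}; (9,5)→{2,5,8}. Safe: 4. Place at column 4.
Row 7: attacked by (1,2)→{2,8}; (2,9)→{4,9}; (3,6)→{2,6}; (4,3)→{3,6}; (5,7)→{5,7,9}; (6,4)→{3,4,5}; (9,5)→{3,5,7}. Safe: 1. Place at column 1.
Row 8: attacked by (1,2)→{2,9}; (2,9)→{3,9}; (3,6)→{1,6}; (4,3)→{3,7}; (5,7)→{4,7}; (6,4)→{2,4,6}; (7,1)→{1,2}; (9,5)→{4,5,6}. Safe: 8. Place at column 8.
Columns [2, 9, 6, 3, 7, 4, 1, 8, 5], r−c [-1, -7, -3, 1, -2, 2, 6, 0, 4], r+c [3, 11, 9, 7, 12, 10, 8, 16, 14] are all distinct, so no two queens attack.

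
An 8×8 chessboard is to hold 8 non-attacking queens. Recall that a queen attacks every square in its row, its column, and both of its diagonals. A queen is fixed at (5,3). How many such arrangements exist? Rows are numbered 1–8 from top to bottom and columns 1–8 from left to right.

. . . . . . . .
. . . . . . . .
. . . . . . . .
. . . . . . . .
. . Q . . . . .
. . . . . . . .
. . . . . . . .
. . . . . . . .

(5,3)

Branch on row 1: col 1 → 1; col 2 → 3; col 4 → 0; col 5 → 6; col 6 → 2; col 8 → 0.
Sum: 1 + 3 + 0 + 6 + 2 + 0 = 12.

12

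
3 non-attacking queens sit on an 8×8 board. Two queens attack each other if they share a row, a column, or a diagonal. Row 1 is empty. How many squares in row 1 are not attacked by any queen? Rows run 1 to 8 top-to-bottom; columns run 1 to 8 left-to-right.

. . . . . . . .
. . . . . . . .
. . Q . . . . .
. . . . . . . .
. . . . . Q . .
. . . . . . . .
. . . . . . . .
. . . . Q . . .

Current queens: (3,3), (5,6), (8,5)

(3,3) attacks row 1 at column 3 and diagonals 1, 5.
(5,6) attacks row 1 at column 6 and diagonals 2.
(8,5) attacks row 1 at column 5.
Attacked columns: {1, 2, 3, 5, 6}. Safe: {4, 7, 8}.

3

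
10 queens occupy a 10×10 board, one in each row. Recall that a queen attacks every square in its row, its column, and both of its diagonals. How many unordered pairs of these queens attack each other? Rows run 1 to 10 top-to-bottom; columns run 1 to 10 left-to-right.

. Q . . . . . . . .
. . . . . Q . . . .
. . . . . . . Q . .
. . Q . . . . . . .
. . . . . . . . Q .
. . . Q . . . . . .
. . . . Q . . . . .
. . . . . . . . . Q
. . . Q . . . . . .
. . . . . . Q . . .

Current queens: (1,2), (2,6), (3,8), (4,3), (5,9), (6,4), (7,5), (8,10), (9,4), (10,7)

3

Same column: (6,4)–(9,4) (column 4).
Same diagonal: (2,6)–(5,9) (|2−5| = |6−9| = 3); (6,4)–(7,5) (|6−7| = |4−5| = 1).
Total attacking pairs: 3.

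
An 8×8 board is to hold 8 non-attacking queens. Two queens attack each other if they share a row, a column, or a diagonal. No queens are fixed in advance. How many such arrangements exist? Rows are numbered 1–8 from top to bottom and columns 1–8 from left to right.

Branch on row 1: col 1 → 4; col 2 → 8; col 3 → 16; col 4 → 18; col 5 → 18; col 6 → 16; col 7 → 8; col 8 → 4.
Sum: 4 + 8 + 16 + 18 + 18 + 16 + 8 + 4 = 92.
(This is the classic 8-queens count.)

92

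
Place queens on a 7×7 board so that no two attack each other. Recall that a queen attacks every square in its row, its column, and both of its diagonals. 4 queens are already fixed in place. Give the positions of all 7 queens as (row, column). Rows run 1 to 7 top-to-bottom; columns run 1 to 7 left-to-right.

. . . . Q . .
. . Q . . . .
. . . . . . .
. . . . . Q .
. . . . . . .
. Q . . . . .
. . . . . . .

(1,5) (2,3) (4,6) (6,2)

Row 3: attacked by (1,5)→{3,5,7}; (2,3)→{2,3,4}; (4,6)→{5,6,7}; (6,2)→{2,5}. Safe: 1. Place at column 1.
Row 5: attacked by (1,5)→{1,5}; (2,3)→{3,6}; (3,1)→{1,3}; (4,6)→{5,6,7}; (6,2)→{1,2,3}. Safe: 4. Place at column 4.
Row 7: attacked by (1,5)→{5}; (2,3)→{3}; (3,1)→{1,5}; (4,6)→{3,6}; (5,4)→{2,4,6}; (6,2)→{1,2,3}. Safe: 7. Place at column 7.
Columns [5, 3, 1, 6, 4, 2, 7], r−c [-4, -1, 2, -2, 1, 4, 0], r+c [6, 5, 4, 10, 9, 8, 14] are all distinct, so no two queens attack.

(1,5) (2,3) (3,1) (4,6) (5,4) (6,2) (7,7)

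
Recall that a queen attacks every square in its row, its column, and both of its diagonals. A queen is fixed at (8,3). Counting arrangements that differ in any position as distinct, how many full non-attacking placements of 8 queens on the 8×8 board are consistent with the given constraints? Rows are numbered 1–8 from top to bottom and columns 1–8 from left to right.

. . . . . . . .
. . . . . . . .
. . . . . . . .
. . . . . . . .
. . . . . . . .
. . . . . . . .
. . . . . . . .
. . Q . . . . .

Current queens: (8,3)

16

Branch on row 1: col 1 → 2; col 2 → 2; col 4 → 3; col 5 → 4; col 6 → 5; col 7 → 0; col 8 → 0.
Sum: 2 + 2 + 3 + 4 + 5 + 0 + 0 = 16.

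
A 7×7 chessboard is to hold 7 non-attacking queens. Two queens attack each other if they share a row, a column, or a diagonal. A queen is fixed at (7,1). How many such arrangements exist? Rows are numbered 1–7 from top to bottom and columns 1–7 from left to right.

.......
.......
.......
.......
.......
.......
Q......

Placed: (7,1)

4

Branch on row 1: col 2 → 0; col 3 → 1; col 4 → 1; col 5 → 1; col 6 → 1.
Sum: 0 + 1 + 1 + 1 + 1 = 4.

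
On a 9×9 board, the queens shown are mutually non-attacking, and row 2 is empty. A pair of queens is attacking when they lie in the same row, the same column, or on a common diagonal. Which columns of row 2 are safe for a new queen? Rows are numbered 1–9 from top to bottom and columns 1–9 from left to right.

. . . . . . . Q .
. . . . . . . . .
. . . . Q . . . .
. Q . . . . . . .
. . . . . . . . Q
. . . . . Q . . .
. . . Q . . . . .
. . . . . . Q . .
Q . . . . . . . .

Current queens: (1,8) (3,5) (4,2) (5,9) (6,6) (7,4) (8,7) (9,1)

columns 3

(1,8) attacks row 2 at column 8 and diagonals 7, 9.
(3,5) attacks row 2 at column 5 and diagonals 4, 6.
(4,2) attacks row 2 at column 2 and diagonals 4.
(5,9) attacks row 2 at column 9 and diagonals 6.
(6,6) attacks row 2 at column 6 and diagonals 2.
(7,4) attacks row 2 at column 4 and diagonals 9.
(8,7) attacks row 2 at column 7 and diagonals 1.
(9,1) attacks row 2 at column 1 and diagonals 8.
Attacked columns: {1, 2, 4, 5, 6, 7, 8, 9}. Safe: {3}.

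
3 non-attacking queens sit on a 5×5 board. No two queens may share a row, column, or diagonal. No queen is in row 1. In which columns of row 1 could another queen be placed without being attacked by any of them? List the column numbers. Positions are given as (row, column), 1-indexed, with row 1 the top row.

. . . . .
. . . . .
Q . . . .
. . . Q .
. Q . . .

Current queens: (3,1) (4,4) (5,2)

columns 5

(3,1) attacks row 1 at column 1 and diagonals 3.
(4,4) attacks row 1 at column 4 and diagonals 1.
(5,2) attacks row 1 at column 2.
Attacked columns: {1, 2, 3, 4}. Safe: {5}.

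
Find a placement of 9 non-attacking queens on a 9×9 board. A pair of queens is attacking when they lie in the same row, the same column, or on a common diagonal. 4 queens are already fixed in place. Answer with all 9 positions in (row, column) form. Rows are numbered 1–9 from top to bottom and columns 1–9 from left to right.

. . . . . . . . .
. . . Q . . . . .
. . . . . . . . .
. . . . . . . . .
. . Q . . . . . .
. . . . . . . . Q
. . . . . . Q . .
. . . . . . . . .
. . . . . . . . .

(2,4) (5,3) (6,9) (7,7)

(1,6) (2,4) (3,2) (4,8) (5,3) (6,9) (7,7) (8,5) (9,1)

Row 1: attacked by (2,4)→{3,4,5}; (5,3)→{3,7}; (6,9)→{4,9}; (7,7)→{1,7}. Safe: 2, 6, 8. Place at column 6.
Row 3: attacked by (1,6)→{4,6,8}; (2,4)→{3,4,5}; (5,3)→{1,3,5}; (6,9)→{6,9}; (7,7)→{3,7}. Safe: 2. Place at column 2.
Row 4: attacked by (1,6)→{3,6,9}; (2,4)→{2,4,6}; (3,2)→{1,2,3}; (5,3)→{2,3,4}; (6,9)→{7,9}; (7,7)→{4,7}. Safe: 5, 8. Place at column 8.
Row 8: attacked by (1,6)→{6}; (2,4)→{4}; (3,2)→{2,7}; (4,8)→{4,8}; (5,3)→{3,6}; (6,9)→{7,9}; (7,7)→{6,7,8}. Safe: 1, 5. Place at column 5.
Row 9: attacked by (1,6)→{6}; (2,4)→{4}; (3,2)→{2,8}; (4,8)→{3,8}; (5,3)→{3,7}; (6,9)→{6,9}; (7,7)→{5,7,9}; (8,5)→{4,5,6}. Safe: 1. Place at column 1.
Columns [6, 4, 2, 8, 3, 9, 7, 5, 1], r−c [-5, -2, 1, -4, 2, -3, 0, 3, 8], r+c [7, 6, 5, 12, 8, 15, 14, 13, 10] are all distinct, so no two queens attack.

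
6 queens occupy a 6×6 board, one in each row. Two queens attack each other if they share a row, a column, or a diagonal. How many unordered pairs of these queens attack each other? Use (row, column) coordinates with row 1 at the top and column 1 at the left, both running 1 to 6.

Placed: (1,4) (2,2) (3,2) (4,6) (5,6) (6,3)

3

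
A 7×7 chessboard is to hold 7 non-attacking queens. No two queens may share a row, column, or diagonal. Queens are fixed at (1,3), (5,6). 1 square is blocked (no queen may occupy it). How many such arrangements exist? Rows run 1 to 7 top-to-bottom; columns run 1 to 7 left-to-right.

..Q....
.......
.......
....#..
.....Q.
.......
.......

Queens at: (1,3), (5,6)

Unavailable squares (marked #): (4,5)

1

Branch on row 2: col 1 → 0; col 5 → 0; col 7 → 1.
Sum: 0 + 0 + 1 = 1.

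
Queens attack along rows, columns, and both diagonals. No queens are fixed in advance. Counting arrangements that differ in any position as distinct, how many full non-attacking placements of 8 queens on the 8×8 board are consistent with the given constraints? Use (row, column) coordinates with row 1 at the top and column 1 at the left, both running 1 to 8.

Branch on row 1: col 1 → 4; col 2 → 8; col 3 → 16; col 4 → 18; col 5 → 18; col 6 → 16; col 7 → 8; col 8 → 4.
Sum: 4 + 8 + 16 + 18 + 18 + 16 + 8 + 4 = 92.
(This is the classic 8-queens count.)

92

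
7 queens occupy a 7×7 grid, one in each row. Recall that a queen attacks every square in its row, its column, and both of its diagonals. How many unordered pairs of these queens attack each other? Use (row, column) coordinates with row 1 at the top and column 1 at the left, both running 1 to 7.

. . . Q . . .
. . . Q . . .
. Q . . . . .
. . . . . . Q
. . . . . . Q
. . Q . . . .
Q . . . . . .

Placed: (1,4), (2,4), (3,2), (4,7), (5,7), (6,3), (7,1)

5

Same column: (1,4)–(2,4) (column 4); (4,7)–(5,7) (column 7).
Same diagonal: (1,4)–(3,2) (|1−3| = |4−2| = 2); (1,4)–(4,7) (|1−4| = |4−7| = 3); (2,4)–(5,7) (|2−5| = |4−7| = 3).
Total attacking pairs: 5.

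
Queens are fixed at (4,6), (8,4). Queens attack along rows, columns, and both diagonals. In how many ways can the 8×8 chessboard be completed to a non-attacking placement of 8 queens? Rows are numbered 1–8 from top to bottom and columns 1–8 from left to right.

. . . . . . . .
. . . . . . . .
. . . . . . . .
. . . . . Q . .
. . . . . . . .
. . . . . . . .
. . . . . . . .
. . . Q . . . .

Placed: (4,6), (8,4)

Branch on row 1: col 1 → 1; col 2 → 1; col 5 → 2; col 7 → 1; col 8 → 1.
Sum: 1 + 1 + 2 + 1 + 1 = 6.

6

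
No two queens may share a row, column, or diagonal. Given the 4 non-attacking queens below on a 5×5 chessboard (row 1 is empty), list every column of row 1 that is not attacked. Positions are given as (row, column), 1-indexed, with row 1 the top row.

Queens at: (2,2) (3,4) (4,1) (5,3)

(2,2) attacks row 1 at column 2 and diagonals 1, 3.
(3,4) attacks row 1 at column 4 and diagonals 2.
(4,1) attacks row 1 at column 1 and diagonals 4.
(5,3) attacks row 1 at column 3.
Attacked columns: {1, 2, 3, 4}. Safe: {5}.

columns 5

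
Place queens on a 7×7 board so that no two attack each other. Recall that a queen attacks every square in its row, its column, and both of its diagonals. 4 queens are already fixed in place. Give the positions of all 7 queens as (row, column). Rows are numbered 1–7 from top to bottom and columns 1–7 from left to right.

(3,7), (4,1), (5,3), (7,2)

(1,6) (2,4) (3,7) (4,1) (5,3) (6,5) (7,2)

Row 1: attacked by (3,7)→{5,7}; (4,1)→{1,4}; (5,3)→{3,7}; (7,2)→{2}. Safe: 6. Place at column 6.
Row 2: attacked by (1,6)→{5,6,7}; (3,7)→{6,7}; (4,1)→{1,3}; (5,3)→{3,6}; (7,2)→{2,7}. Safe: 4. Place at column 4.
Row 6: attacked by (1,6)→{1,6}; (2,4)→{4}; (3,7)→{4,7}; (4,1)→{1,3}; (5,3)→{2,3,4}; (7,2)→{1,2,3}. Safe: 5. Place at column 5.
Columns [6, 4, 7, 1, 3, 5, 2], r−c [-5, -2, -4, 3, 2, 1, 5], r+c [7, 6, 10, 5, 8, 11, 9] are all distinct, so no two queens attack.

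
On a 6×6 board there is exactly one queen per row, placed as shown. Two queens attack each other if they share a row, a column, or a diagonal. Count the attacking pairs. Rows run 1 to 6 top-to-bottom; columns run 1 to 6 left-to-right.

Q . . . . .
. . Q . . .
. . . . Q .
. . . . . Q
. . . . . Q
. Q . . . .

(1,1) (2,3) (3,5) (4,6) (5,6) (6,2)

4

Same column: (4,6)–(5,6) (column 6).
Same diagonal: (2,3)–(5,6) (|2−5| = |3−6| = 3); (3,5)–(4,6) (|3−4| = |5−6| = 1); (3,5)–(6,2) (|3−6| = |5−2| = 3).
Total attacking pairs: 4.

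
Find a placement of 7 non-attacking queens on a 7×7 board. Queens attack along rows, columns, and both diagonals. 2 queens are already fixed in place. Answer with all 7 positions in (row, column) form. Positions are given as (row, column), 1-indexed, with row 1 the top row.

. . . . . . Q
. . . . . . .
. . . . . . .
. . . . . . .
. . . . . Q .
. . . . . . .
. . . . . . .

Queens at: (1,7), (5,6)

(1,7) (2,5) (3,3) (4,1) (5,6) (6,4) (7,2)

Row 2: attacked by (1,7)→{6,7}; (5,6)→{3,6}. Safe: 1, 2, 4, 5. Place at column 5.
Row 3: attacked by (1,7)→{5,7}; (2,5)→{4,5,6}; (5,6)→{4,6}. Safe: 1, 2, 3. Place at column 3.
Row 4: attacked by (1,7)→{4,7}; (2,5)→{3,5,7}; (3,3)→{2,3,4}; (5,6)→{5,6,7}. Safe: 1. Place at column 1.
Row 6: attacked by (1,7)→{2,7}; (2,5)→{1,5}; (3,3)→{3,6}; (4,1)→{1,3}; (5,6)→{5,6,7}. Safe: 4. Place at column 4.
Row 7: attacked by (1,7)→{1,7}; (2,5)→{5}; (3,3)→{3,7}; (4,1)→{1,4}; (5,6)→{4,6}; (6,4)→{3,4,5}. Safe: 2. Place at column 2.
Columns [7, 5, 3, 1, 6, 4, 2], r−c [-6, -3, 0, 3, -1, 2, 5], r+c [8, 7, 6, 5, 11, 10, 9] are all distinct, so no two queens attack.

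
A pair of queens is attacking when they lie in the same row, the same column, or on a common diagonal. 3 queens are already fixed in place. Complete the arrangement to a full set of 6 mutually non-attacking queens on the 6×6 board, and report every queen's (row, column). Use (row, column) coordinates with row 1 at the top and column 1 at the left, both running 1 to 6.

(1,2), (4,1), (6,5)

Row 2: attacked by (1,2)→{1,2,3}; (4,1)→{1,3}; (6,5)→{1,5}. Safe: 4, 6. Place at column 4.
Row 3: attacked by (1,2)→{2,4}; (2,4)→{3,4,5}; (4,1)→{1,2}; (6,5)→{2,5}. Safe: 6. Place at column 6.
Row 5: attacked by (1,2)→{2,6}; (2,4)→{1,4}; (3,6)→{4,6}; (4,1)→{1,2}; (6,5)→{4,5,6}. Safe: 3. Place at column 3.
Columns [2, 4, 6, 1, 3, 5], r−c [-1, -2, -3, 3, 2, 1], r+c [3, 6, 9, 5, 8, 11] are all distinct, so no two queens attack.

(1,2) (2,4) (3,6) (4,1) (5,3) (6,5)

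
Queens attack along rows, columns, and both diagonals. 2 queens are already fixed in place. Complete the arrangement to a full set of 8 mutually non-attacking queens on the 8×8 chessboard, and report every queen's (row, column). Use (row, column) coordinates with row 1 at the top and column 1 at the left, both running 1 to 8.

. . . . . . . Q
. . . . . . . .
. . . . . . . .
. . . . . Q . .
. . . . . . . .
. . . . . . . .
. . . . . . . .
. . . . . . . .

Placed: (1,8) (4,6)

(1,8) (2,3) (3,1) (4,6) (5,2) (6,5) (7,7) (8,4)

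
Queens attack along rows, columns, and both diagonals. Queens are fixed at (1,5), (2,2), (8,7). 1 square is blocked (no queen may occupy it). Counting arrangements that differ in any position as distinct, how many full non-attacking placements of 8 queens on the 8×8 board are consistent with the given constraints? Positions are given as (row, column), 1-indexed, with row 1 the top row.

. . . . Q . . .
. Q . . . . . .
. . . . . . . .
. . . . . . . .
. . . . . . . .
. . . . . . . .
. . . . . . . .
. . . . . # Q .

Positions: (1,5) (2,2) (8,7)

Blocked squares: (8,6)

Branch on row 3: col 4 → 1; col 6 → 0; col 8 → 0.
Sum: 1 + 0 + 0 = 1.

1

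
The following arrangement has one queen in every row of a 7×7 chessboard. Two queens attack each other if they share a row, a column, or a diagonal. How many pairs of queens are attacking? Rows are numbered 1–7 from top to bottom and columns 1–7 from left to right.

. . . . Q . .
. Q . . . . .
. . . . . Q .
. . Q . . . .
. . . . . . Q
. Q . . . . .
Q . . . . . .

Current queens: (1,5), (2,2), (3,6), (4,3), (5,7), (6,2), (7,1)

2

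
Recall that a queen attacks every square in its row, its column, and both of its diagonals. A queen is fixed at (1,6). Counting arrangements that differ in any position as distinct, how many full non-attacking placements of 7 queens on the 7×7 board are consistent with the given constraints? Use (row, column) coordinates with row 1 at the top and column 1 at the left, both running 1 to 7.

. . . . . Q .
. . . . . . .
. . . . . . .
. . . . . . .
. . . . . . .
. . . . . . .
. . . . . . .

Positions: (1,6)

Branch on row 2: col 1 → 1; col 2 → 1; col 3 → 3; col 4 → 2.
Sum: 1 + 1 + 3 + 2 = 7.

7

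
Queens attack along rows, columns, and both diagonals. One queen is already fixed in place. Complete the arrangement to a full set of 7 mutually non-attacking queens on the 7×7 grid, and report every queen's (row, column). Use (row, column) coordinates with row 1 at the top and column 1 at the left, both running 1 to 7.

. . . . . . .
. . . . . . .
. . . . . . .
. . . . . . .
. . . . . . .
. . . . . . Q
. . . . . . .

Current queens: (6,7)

(1,4) (2,1) (3,3) (4,6) (5,2) (6,7) (7,5)

Row 1: attacked by (6,7)→{2,7}. Safe: 1, 3, 4, 5, 6. Place at column 4.
Row 2: attacked by (1,4)→{3,4,5}; (6,7)→{3,7}. Safe: 1, 2, 6. Place at column 1.
Row 3: attacked by (1,4)→{2,4,6}; (2,1)→{1,2}; (6,7)→{4,7}. Safe: 3, 5. Place at column 3.
Row 4: attacked by (1,4)→{1,4,7}; (2,1)→{1,3}; (3,3)→{2,3,4}; (6,7)→{5,7}. Safe: 6. Place at column 6.
Row 5: attacked by (1,4)→{4}; (2,1)→{1,4}; (3,3)→{1,3,5}; (4,6)→{5,6,7}; (6,7)→{6,7}. Safe: 2. Place at column 2.
Row 7: attacked by (1,4)→{4}; (2,1)→{1,6}; (3,3)→{3,7}; (4,6)→{3,6}; (5,2)→{2,4}; (6,7)→{6,7}. Safe: 5. Place at column 5.
Columns [4, 1, 3, 6, 2, 7, 5], r−c [-3, 1, 0, -2, 3, -1, 2], r+c [5, 3, 6, 10, 7, 13, 12] are all distinct, so no two queens attack.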